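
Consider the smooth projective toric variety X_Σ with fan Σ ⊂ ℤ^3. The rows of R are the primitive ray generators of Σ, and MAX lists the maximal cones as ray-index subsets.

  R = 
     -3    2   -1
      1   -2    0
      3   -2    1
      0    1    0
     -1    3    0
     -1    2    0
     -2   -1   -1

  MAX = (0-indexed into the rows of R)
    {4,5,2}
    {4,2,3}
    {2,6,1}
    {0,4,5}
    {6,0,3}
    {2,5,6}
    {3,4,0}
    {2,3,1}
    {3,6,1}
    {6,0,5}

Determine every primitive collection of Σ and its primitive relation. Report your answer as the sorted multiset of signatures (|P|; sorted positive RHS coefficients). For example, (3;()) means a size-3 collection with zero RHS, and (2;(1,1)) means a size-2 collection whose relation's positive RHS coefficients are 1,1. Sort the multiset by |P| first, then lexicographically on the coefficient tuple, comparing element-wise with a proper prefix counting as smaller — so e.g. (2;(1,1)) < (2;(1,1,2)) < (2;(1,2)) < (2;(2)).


The 7 primitive collections of Σ (r=7, n=3):

  {0,2}:  v_{0} + v_{2} = 0  ⇒ sig = (2;())
  {1,5}:  v_{1} + v_{5} = 0  ⇒ sig = (2;())
  {1,4}:  v_{1} + v_{4} = v_{3}  ⇒ sig = (2;(1))
  {3,5}:  v_{3} + v_{5} = v_{4}  ⇒ sig = (2;(1))
  {4,6}:  v_{4} + v_{6} = v_{0}  ⇒ sig = (2;(1))
  {0,1}:  v_{0} + v_{1} = v_{3} + v_{6}  ⇒ sig = (2;(1,1))
  {2,3,6}:  v_{2} + v_{3} + v_{6} = v_{1}  ⇒ sig = (3;(1))

Hence PRS(X_Σ) =
    |P|=2: 6 collections, coeffs (), (), (1), (1), (1), (1,1)
    |P|=3: 1 collection, coeffs (1)


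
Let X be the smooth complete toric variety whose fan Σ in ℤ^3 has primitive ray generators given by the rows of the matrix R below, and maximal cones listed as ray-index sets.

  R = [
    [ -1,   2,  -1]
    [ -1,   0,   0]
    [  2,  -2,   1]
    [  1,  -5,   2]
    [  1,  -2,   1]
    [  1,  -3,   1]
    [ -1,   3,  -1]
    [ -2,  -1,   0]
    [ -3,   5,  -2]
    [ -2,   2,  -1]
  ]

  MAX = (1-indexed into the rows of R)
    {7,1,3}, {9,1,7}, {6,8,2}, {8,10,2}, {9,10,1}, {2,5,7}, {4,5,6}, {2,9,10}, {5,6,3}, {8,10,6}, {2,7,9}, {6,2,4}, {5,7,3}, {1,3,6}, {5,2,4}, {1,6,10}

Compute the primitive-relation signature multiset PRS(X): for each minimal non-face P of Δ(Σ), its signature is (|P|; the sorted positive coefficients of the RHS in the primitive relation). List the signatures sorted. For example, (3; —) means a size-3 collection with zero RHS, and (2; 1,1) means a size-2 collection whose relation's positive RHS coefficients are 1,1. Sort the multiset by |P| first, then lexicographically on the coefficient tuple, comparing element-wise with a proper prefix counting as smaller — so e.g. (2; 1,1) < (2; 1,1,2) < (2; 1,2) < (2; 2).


Minimal non-faces — 23 found among 10 rays, 16 max cones:

  • {1,5}:  v_{1} + v_{5} = 0 — sig = (2; —)
  • {3,10}:  v_{3} + v_{10} = 0 — sig = (2; —)
  • {6,7}:  v_{6} + v_{7} = 0 — sig = (2; —)
  • {1,2}:  v_{1} + v_{2} = v_{10} — sig = (2; 1)
  • {2,3}:  v_{2} + v_{3} = v_{5} — sig = (2; 1)
  • {3,9}:  v_{3} + v_{9} = v_{7} — sig = (2; 1)
  • {5,10}:  v_{5} + v_{10} = v_{2} — sig = (2; 1)
  • {6,9}:  v_{6} + v_{9} = v_{10} — sig = (2; 1)
  • {7,10}:  v_{7} + v_{10} = v_{9} — sig = (2; 1)
  • {1,4}:  v_{1} + v_{4} = v_{2} + v_{6} — sig = (2; 1,1)
  • {3,8}:  v_{3} + v_{8} = v_{2} + v_{6} — sig = (2; 1,1)
  • {4,7}:  v_{4} + v_{7} = v_{2} + v_{5} — sig = (2; 1,1)
  • {5,9}:  v_{5} + v_{9} = v_{2} + v_{7} — sig = (2; 1,1)
  • {7,8}:  v_{7} + v_{8} = v_{2} + v_{10} — sig = (2; 1,1)
  • {1,8}:  v_{1} + v_{8} = v_{6} + 2·v_{10} — sig = (2; 1,2)
  • {3,4}:  v_{3} + v_{4} = 2·v_{5} + v_{6} — sig = (2; 1,2)
  • {4,10}:  v_{4} + v_{10} = 2·v_{2} + v_{6} — sig = (2; 1,2)
  • {5,8}:  v_{5} + v_{8} = 2·v_{2} + v_{6} — sig = (2; 1,2)
  • {8,9}:  v_{8} + v_{9} = v_{2} + 2·v_{10} — sig = (2; 1,2)
  • {4,9}:  v_{4} + v_{9} = 2·v_{2} — sig = (2; 2)
  • {4,8}:  v_{4} + v_{8} = 3·v_{2} + 2·v_{6} — sig = (2; 2,3)
  • {2,5,6}:  v_{2} + v_{5} + v_{6} = v_{4} — sig = (3; 1)
  • {2,6,10}:  v_{2} + v_{6} + v_{10} = v_{8} — sig = (3; 1)

Signatures (|P|; sorted positive RHS coefficients), sorted:
    |P|=2: 21 collections, coeffs (), (), (), (1), (1), (1), (1), (1), (1), (1,1), (1,1), (1,1), (1,1), (1,1), (1,2), (1,2), (1,2), (1,2), (1,2), (2), (2,3)
    |P|=3: 2 collections, coeffs (1), (1)


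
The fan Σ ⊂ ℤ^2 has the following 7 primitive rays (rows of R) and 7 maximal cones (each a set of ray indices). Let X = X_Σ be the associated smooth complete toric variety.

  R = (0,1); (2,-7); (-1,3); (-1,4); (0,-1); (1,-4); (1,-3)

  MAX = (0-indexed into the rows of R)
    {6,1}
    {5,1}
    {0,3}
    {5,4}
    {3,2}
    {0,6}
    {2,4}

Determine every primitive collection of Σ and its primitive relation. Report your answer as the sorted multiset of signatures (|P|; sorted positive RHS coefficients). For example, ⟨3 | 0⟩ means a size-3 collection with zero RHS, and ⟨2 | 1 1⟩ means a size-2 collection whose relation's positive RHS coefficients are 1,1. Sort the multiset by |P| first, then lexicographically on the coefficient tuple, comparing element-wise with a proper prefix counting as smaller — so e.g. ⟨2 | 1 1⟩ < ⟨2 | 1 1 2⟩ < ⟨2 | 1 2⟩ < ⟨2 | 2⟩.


Minimal non-faces — 14 found among 7 rays, 7 max cones:

  • {0,4}:  v_{0} + v_{4} = 0  ⇒ sig = ⟨2 | 0⟩
  • {2,6}:  v_{2} + v_{6} = 0  ⇒ sig = ⟨2 | 0⟩
  • {3,5}:  v_{3} + v_{5} = 0  ⇒ sig = ⟨2 | 0⟩
  • {0,2}:  v_{0} + v_{2} = v_{3}  ⇒ sig = ⟨2 | 1⟩
  • {0,5}:  v_{0} + v_{5} = v_{6}  ⇒ sig = ⟨2 | 1⟩
  • {1,2}:  v_{1} + v_{2} = v_{5}  ⇒ sig = ⟨2 | 1⟩
  • {1,3}:  v_{1} + v_{3} = v_{6}  ⇒ sig = ⟨2 | 1⟩
  • {2,5}:  v_{2} + v_{5} = v_{4}  ⇒ sig = ⟨2 | 1⟩
  • {3,4}:  v_{3} + v_{4} = v_{2}  ⇒ sig = ⟨2 | 1⟩
  • {3,6}:  v_{3} + v_{6} = v_{0}  ⇒ sig = ⟨2 | 1⟩
  • {4,6}:  v_{4} + v_{6} = v_{5}  ⇒ sig = ⟨2 | 1⟩
  • {5,6}:  v_{5} + v_{6} = v_{1}  ⇒ sig = ⟨2 | 1⟩
  • {0,1}:  v_{0} + v_{1} = 2·v_{6}  ⇒ sig = ⟨2 | 2⟩
  • {1,4}:  v_{1} + v_{4} = 2·v_{5}  ⇒ sig = ⟨2 | 2⟩

Sorted signature multiset PRS(X):
{ ⟨2 | 0⟩ ×3,  ⟨2 | 1⟩ ×9,  ⟨2 | 2⟩ ×2 }


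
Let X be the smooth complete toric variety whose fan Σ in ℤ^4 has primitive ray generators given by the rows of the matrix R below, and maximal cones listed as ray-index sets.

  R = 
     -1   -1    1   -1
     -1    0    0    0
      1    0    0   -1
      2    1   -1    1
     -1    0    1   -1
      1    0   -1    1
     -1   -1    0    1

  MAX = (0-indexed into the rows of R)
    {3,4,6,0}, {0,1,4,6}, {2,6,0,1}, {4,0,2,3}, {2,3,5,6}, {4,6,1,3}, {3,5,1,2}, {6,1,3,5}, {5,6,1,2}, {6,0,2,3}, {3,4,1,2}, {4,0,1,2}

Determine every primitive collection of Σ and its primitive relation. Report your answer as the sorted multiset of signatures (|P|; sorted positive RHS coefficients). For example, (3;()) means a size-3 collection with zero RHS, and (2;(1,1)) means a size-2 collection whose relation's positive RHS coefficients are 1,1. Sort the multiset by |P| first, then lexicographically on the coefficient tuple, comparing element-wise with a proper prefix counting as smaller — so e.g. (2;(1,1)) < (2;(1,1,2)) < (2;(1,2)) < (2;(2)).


Δ(Σ) — 7 vertices, 5 min non-faces:

  P={4,5}:  v_{4} + v_{5} = 0  so sig = (2;())
  P={0,5}:  v_{0} + v_{5} = v_{2} + v_{6}  so sig = (2;(1,1))
  P={0,1,3}:  v_{0} + v_{1} + v_{3} = 0  so sig = (3;())
  P={2,4,6}:  v_{2} + v_{4} + v_{6} = v_{0}  so sig = (3;(1))
  P={1,2,3,6}:  v_{1} + v_{2} + v_{3} + v_{6} = v_{5}  so sig = (4;(1))

Sorted signature multiset PRS(X):
[(2;()), (2;(1,1)), (3;()), (3;(1)), (4;(1))]


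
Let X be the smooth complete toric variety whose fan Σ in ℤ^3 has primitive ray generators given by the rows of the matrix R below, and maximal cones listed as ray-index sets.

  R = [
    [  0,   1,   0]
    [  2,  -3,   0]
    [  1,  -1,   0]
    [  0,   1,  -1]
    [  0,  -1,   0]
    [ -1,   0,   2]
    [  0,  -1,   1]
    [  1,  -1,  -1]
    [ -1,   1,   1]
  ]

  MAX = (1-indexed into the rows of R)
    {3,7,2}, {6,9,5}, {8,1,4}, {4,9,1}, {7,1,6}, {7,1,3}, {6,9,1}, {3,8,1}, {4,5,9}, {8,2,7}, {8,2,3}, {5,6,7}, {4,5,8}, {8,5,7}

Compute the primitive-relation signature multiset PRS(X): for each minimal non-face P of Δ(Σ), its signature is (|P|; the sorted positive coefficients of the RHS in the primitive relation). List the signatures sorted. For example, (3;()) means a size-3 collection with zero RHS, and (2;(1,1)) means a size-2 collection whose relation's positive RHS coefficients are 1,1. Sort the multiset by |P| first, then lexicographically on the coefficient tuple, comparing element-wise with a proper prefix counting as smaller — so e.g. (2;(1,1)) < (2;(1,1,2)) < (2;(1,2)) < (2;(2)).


Σ has 17 primitive collections:

  • {1,5}:  v_{1} + v_{5} = 0  ⟹  sig = (2;())
  • {4,7}:  v_{4} + v_{7} = 0  ⟹  sig = (2;())
  • {8,9}:  v_{8} + v_{9} = 0  ⟹  sig = (2;())
  • {4,6}:  v_{4} + v_{6} = v_{9}  ⟹  sig = (2;(1))
  • {6,8}:  v_{6} + v_{8} = v_{7}  ⟹  sig = (2;(1))
  • {7,9}:  v_{7} + v_{9} = v_{6}  ⟹  sig = (2;(1))
  • {2,4}:  v_{2} + v_{4} = v_{3} + v_{8}  ⟹  sig = (2;(1,1))
  • {2,9}:  v_{2} + v_{9} = v_{3} + v_{7}  ⟹  sig = (2;(1,1))
  • {3,4}:  v_{3} + v_{4} = v_{1} + v_{8}  ⟹  sig = (2;(1,1))
  • {3,5}:  v_{3} + v_{5} = v_{7} + v_{8}  ⟹  sig = (2;(1,1))
  • {3,9}:  v_{3} + v_{9} = v_{1} + v_{7}  ⟹  sig = (2;(1,1))
  • {2,6}:  v_{2} + v_{6} = v_{3} + 2·v_{7}  ⟹  sig = (2;(1,2))
  • {3,6}:  v_{3} + v_{6} = v_{1} + 2·v_{7}  ⟹  sig = (2;(1,2))
  • {1,2}:  v_{1} + v_{2} = 2·v_{3}  ⟹  sig = (2;(2))
  • {2,5}:  v_{2} + v_{5} = 2·v_{7} + 2·v_{8}  ⟹  sig = (2;(2,2))
  • {1,7,8}:  v_{1} + v_{7} + v_{8} = v_{3}  ⟹  sig = (3;(1))
  • {3,7,8}:  v_{3} + v_{7} + v_{8} = v_{2}  ⟹  sig = (3;(1))

Sorted signature multiset PRS(X):
    (2;())
    (2;())
    (2;())
    (2;(1))
    (2;(1))
    (2;(1))
    (2;(1,1))
    (2;(1,1))
    (2;(1,1))
    (2;(1,1))
    (2;(1,1))
    (2;(1,2))
    (2;(1,2))
    (2;(2))
    (2;(2,2))
    (3;(1))
    (3;(1))


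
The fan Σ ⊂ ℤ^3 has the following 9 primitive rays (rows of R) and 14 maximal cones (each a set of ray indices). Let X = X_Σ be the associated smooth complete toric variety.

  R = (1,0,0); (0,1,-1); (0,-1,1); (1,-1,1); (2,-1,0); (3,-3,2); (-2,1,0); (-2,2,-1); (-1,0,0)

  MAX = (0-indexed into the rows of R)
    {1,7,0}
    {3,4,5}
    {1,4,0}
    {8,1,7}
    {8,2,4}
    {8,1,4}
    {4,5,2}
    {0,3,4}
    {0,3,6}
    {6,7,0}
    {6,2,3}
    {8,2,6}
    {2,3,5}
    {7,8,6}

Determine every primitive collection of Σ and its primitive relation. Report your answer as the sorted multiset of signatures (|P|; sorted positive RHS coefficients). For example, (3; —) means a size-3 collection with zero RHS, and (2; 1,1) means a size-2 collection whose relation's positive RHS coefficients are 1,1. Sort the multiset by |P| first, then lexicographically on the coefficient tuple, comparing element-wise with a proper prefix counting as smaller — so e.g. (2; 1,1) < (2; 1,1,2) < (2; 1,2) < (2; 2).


|primitive collections| = 16. Relations:

  P = {0,8}:  v_{0} + v_{8} = 0  →  sig = (2; —)
  P = {1,2}:  v_{1} + v_{2} = 0  →  sig = (2; —)
  P = {4,6}:  v_{4} + v_{6} = 0  →  sig = (2; —)
  P = {0,2}:  v_{0} + v_{2} = v_{3}  →  sig = (2; 1)
  P = {1,3}:  v_{1} + v_{3} = v_{0}  →  sig = (2; 1)
  P = {1,6}:  v_{1} + v_{6} = v_{7}  →  sig = (2; 1)
  P = {2,7}:  v_{2} + v_{7} = v_{6}  →  sig = (2; 1)
  P = {3,8}:  v_{3} + v_{8} = v_{2}  →  sig = (2; 1)
  P = {4,7}:  v_{4} + v_{7} = v_{1}  →  sig = (2; 1)
  P = {5,7}:  v_{5} + v_{7} = v_{3}  →  sig = (2; 1)
  P = {1,5}:  v_{1} + v_{5} = v_{3} + v_{4}  →  sig = (2; 1,1)
  P = {3,7}:  v_{3} + v_{7} = v_{0} + v_{6}  →  sig = (2; 1,1)
  P = {5,6}:  v_{5} + v_{6} = v_{2} + v_{3}  →  sig = (2; 1,1)
  P = {0,5}:  v_{0} + v_{5} = 2·v_{3} + v_{4}  →  sig = (2; 1,2)
  P = {5,8}:  v_{5} + v_{8} = 2·v_{2} + v_{4}  →  sig = (2; 1,2)
  P = {2,3,4}:  v_{2} + v_{3} + v_{4} = v_{5}  →  sig = (3; 1)

so the primitive-relation signature multiset is
    (2; —)
    (2; —)
    (2; —)
    (2; 1)
    (2; 1)
    (2; 1)
    (2; 1)
    (2; 1)
    (2; 1)
    (2; 1)
    (2; 1,1)
    (2; 1,1)
    (2; 1,1)
    (2; 1,2)
    (2; 1,2)
    (3; 1)


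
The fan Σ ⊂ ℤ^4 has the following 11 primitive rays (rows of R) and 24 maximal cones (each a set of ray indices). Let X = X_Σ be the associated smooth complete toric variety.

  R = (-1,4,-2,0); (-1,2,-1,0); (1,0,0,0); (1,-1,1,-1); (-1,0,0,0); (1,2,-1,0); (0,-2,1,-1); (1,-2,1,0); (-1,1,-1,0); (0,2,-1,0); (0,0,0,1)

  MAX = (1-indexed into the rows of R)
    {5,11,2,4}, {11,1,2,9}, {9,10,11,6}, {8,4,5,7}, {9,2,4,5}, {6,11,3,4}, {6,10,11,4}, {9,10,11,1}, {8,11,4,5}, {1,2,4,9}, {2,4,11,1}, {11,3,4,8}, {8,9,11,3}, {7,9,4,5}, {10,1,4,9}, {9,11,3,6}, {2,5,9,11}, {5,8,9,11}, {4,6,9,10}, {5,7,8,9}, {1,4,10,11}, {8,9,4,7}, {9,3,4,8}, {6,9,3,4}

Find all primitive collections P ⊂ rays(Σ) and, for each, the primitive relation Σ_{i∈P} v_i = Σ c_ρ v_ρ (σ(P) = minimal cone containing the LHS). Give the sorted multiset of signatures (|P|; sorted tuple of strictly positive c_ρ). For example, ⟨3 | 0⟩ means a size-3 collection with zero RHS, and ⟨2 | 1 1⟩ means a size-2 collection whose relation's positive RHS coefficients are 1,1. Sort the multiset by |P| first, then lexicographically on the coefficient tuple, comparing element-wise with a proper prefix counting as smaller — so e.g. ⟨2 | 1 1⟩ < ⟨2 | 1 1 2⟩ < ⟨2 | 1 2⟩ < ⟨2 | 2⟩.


22 collections generate NE(X_Σ); each relation:

  P={2,8}:  v_{2} + v_{8} = 0 ; sig = ⟨2 | 0⟩
  P={3,5}:  v_{3} + v_{5} = 0 ; sig = ⟨2 | 0⟩
  P={1,8}:  v_{1} + v_{8} = v_{10} ; sig = ⟨2 | 1⟩
  P={2,3}:  v_{2} + v_{3} = v_{10} ; sig = ⟨2 | 1⟩
  P={2,10}:  v_{2} + v_{10} = v_{1} ; sig = ⟨2 | 1⟩
  P={3,10}:  v_{3} + v_{10} = v_{6} ; sig = ⟨2 | 1⟩
  P={5,6}:  v_{5} + v_{6} = v_{10} ; sig = ⟨2 | 1⟩
  P={5,10}:  v_{5} + v_{10} = v_{2} ; sig = ⟨2 | 1⟩
  P={8,10}:  v_{8} + v_{10} = v_{3} ; sig = ⟨2 | 1⟩
  P={7,10}:  v_{7} + v_{10} = v_{4} + v_{9} ; sig = ⟨2 | 1 1⟩
  P={7,11}:  v_{7} + v_{11} = v_{5} + v_{8} ; sig = ⟨2 | 1 1⟩
  P={1,7}:  v_{1} + v_{7} = v_{2} + v_{4} + v_{9} ; sig = ⟨2 | 1 1 1⟩
  P={2,7}:  v_{2} + v_{7} = v_{4} + v_{5} + v_{9} ; sig = ⟨2 | 1 1 1⟩
  P={3,7}:  v_{3} + v_{7} = v_{4} + v_{8} + v_{9} ; sig = ⟨2 | 1 1 1⟩
  P={6,7}:  v_{6} + v_{7} = v_{3} + v_{4} + v_{9} ; sig = ⟨2 | 1 1 1⟩
  P={1,3}:  v_{1} + v_{3} = 2·v_{10} ; sig = ⟨2 | 2⟩
  P={1,5}:  v_{1} + v_{5} = 2·v_{2} ; sig = ⟨2 | 2⟩
  P={2,6}:  v_{2} + v_{6} = 2·v_{10} ; sig = ⟨2 | 2⟩
  P={6,8}:  v_{6} + v_{8} = 2·v_{3} ; sig = ⟨2 | 2⟩
  P={1,6}:  v_{1} + v_{6} = 3·v_{10} ; sig = ⟨2 | 3⟩
  P={4,9,11}:  v_{4} + v_{9} + v_{11} = 0 ; sig = ⟨3 | 0⟩
  P={4,5,8,9}:  v_{4} + v_{5} + v_{8} + v_{9} = v_{7} ; sig = ⟨4 | 1⟩

Signatures (|P|; sorted positive RHS coefficients), sorted:
    ⟨2 | 0⟩
    ⟨2 | 0⟩
    ⟨2 | 1⟩
    ⟨2 | 1⟩
    ⟨2 | 1⟩
    ⟨2 | 1⟩
    ⟨2 | 1⟩
    ⟨2 | 1⟩
    ⟨2 | 1⟩
    ⟨2 | 1 1⟩
    ⟨2 | 1 1⟩
    ⟨2 | 1 1 1⟩
    ⟨2 | 1 1 1⟩
    ⟨2 | 1 1 1⟩
    ⟨2 | 1 1 1⟩
    ⟨2 | 2⟩
    ⟨2 | 2⟩
    ⟨2 | 2⟩
    ⟨2 | 2⟩
    ⟨2 | 3⟩
    ⟨3 | 0⟩
    ⟨4 | 1⟩


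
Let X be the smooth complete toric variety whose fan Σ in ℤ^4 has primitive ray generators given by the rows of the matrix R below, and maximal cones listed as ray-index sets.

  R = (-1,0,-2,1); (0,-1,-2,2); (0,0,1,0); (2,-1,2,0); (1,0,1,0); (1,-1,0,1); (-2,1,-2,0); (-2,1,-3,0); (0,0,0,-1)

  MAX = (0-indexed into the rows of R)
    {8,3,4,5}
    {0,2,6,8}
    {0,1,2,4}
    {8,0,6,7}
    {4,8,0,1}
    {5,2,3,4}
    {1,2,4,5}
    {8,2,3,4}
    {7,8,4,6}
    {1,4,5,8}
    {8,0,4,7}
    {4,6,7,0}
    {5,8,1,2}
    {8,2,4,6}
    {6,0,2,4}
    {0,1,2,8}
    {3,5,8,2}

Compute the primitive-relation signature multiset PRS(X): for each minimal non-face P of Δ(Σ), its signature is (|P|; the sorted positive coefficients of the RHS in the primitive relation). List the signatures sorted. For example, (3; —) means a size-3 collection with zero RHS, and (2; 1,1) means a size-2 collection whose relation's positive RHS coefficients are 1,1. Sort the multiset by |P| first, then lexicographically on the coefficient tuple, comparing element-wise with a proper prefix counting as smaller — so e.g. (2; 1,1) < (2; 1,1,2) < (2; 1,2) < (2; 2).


Δ(Σ) — 9 vertices, 14 min non-faces:

  {3,6}:  v_{3} + v_{6} = 0  ⇒ sig = (2; —)
  {0,3}:  v_{0} + v_{3} = v_{5}  ⇒ sig = (2; 1)
  {0,5}:  v_{0} + v_{5} = v_{1}  ⇒ sig = (2; 1)
  {2,7}:  v_{2} + v_{7} = v_{6}  ⇒ sig = (2; 1)
  {5,6}:  v_{5} + v_{6} = v_{0}  ⇒ sig = (2; 1)
  {3,7}:  v_{3} + v_{7} = v_{0} + v_{4} + v_{8}  ⇒ sig = (2; 1,1,1)
  {5,7}:  v_{5} + v_{7} = 2·v_{0} + v_{4} + v_{8}  ⇒ sig = (2; 1,1,2)
  {1,7}:  v_{1} + v_{7} = 3·v_{0} + v_{4} + v_{8}  ⇒ sig = (2; 1,1,3)
  {1,3}:  v_{1} + v_{3} = 2·v_{5}  ⇒ sig = (2; 2)
  {1,6}:  v_{1} + v_{6} = 2·v_{0}  ⇒ sig = (2; 2)
  {0,2,4,8}:  v_{0} + v_{2} + v_{4} + v_{8} = 0  ⇒ sig = (4; —)
  {0,4,6,8}:  v_{0} + v_{4} + v_{6} + v_{8} = v_{7}  ⇒ sig = (4; 1)
  {1,2,4,8}:  v_{1} + v_{2} + v_{4} + v_{8} = v_{5}  ⇒ sig = (4; 1)
  {2,4,5,8}:  v_{2} + v_{4} + v_{5} + v_{8} = v_{3}  ⇒ sig = (4; 1)

so the primitive-relation signature multiset is
    (2; —)
    (2; 1)
    (2; 1)
    (2; 1)
    (2; 1)
    (2; 1,1,1)
    (2; 1,1,2)
    (2; 1,1,3)
    (2; 2)
    (2; 2)
    (4; —)
    (4; 1)
    (4; 1)
    (4; 1)


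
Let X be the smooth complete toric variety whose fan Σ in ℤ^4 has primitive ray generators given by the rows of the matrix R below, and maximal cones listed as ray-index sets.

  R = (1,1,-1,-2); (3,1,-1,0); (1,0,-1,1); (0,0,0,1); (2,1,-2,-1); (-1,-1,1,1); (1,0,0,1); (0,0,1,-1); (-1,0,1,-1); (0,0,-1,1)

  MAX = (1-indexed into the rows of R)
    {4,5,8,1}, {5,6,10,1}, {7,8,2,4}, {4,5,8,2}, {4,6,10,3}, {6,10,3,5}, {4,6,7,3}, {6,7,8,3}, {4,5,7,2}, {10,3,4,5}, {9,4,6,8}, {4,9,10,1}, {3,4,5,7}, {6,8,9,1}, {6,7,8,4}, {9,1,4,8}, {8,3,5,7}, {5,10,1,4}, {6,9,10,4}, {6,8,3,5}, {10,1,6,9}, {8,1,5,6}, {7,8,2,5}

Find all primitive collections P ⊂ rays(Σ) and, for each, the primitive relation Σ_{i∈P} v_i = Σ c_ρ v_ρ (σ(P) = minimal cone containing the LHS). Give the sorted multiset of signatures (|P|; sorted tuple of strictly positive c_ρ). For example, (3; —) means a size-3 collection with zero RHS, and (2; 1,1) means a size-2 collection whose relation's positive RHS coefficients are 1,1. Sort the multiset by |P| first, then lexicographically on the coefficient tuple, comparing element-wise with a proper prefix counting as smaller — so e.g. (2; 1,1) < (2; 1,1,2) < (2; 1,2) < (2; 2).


Δ(Σ) — 10 vertices, 17 min non-faces:

  • {3,9}:  v_{3} + v_{9} = 0  ⟹  sig = (2; —)
  • {8,10}:  v_{8} + v_{10} = 0  ⟹  sig = (2; —)
  • {1,3}:  v_{1} + v_{3} = v_{5}  ⟹  sig = (2; 1)
  • {5,9}:  v_{5} + v_{9} = v_{1}  ⟹  sig = (2; 1)
  • {7,9}:  v_{7} + v_{9} = v_{4} + v_{8}  ⟹  sig = (2; 1,1)
  • {7,10}:  v_{7} + v_{10} = v_{3} + v_{4}  ⟹  sig = (2; 1,1)
  • {1,7}:  v_{1} + v_{7} = v_{4} + v_{5} + v_{8}  ⟹  sig = (2; 1,1,1)
  • {2,6}:  v_{2} + v_{6} = v_{3} + v_{7} + v_{8}  ⟹  sig = (2; 1,1,1)
  • {2,10}:  v_{2} + v_{10} = v_{4} + v_{5} + v_{7}  ⟹  sig = (2; 1,1,1)
  • {2,3}:  v_{2} + v_{3} = v_{5} + 2·v_{7}  ⟹  sig = (2; 1,2)
  • {2,9}:  v_{2} + v_{9} = 2·v_{4} + v_{5} + 2·v_{8}  ⟹  sig = (2; 1,2,2)
  • {1,2}:  v_{1} + v_{2} = 2·v_{4} + 2·v_{5} + 2·v_{8}  ⟹  sig = (2; 2,2,2)
  • {1,4,6}:  v_{1} + v_{4} + v_{6} = 0  ⟹  sig = (3; —)
  • {3,4,8}:  v_{3} + v_{4} + v_{8} = v_{7}  ⟹  sig = (3; 1)
  • {4,5,6}:  v_{4} + v_{5} + v_{6} = v_{3}  ⟹  sig = (3; 1)
  • {5,6,7}:  v_{5} + v_{6} + v_{7} = 2·v_{3} + v_{8}  ⟹  sig = (3; 1,2)
  • {4,5,7,8}:  v_{4} + v_{5} + v_{7} + v_{8} = v_{2}  ⟹  sig = (4; 1)

Hence PRS(X_Σ) =
    (2; —)
    (2; —)
    (2; 1)
    (2; 1)
    (2; 1,1)
    (2; 1,1)
    (2; 1,1,1)
    (2; 1,1,1)
    (2; 1,1,1)
    (2; 1,2)
    (2; 1,2,2)
    (2; 2,2,2)
    (3; —)
    (3; 1)
    (3; 1)
    (3; 1,2)
    (4; 1)


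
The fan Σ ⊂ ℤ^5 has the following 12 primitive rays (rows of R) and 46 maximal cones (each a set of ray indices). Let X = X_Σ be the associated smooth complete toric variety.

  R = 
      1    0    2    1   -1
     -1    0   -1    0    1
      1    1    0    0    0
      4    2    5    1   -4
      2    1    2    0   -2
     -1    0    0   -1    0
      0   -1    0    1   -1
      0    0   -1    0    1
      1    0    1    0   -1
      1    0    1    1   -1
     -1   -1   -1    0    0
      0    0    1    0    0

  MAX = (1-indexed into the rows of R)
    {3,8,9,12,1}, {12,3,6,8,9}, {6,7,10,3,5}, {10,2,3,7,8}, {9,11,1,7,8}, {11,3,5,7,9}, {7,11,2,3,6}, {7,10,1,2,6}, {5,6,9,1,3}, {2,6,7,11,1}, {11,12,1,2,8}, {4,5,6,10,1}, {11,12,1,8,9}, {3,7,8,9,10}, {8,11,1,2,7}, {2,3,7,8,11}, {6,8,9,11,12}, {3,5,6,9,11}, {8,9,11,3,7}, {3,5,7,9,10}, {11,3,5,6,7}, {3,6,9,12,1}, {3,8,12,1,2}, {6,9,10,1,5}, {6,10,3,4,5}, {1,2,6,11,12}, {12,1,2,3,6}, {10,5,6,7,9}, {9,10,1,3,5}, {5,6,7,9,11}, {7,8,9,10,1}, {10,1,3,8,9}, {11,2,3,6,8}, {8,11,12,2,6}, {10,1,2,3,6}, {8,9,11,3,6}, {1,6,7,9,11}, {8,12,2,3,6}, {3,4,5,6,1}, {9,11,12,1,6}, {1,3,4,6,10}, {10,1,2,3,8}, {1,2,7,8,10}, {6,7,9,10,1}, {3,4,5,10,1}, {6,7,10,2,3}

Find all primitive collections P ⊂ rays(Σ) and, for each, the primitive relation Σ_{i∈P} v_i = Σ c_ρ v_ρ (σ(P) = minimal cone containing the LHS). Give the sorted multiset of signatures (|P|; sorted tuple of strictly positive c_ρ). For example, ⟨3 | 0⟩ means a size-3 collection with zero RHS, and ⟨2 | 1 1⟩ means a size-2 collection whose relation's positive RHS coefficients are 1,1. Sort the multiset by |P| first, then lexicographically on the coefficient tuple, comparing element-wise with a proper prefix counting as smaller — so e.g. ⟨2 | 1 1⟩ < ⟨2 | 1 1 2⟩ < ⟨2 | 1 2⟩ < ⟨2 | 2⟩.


The 24 primitive collections of Σ (r=12, n=5):

  P={2,9}:  v_{2} + v_{9} = 0 — sig = ⟨2 | 0⟩
  P={10,11}:  v_{10} + v_{11} = v_{7} — sig = ⟨2 | 1⟩
  P={10,12}:  v_{10} + v_{12} = v_{1} — sig = ⟨2 | 1⟩
  P={5,8}:  v_{5} + v_{8} = v_{3} + v_{9} — sig = ⟨2 | 1 1⟩
  P={7,12}:  v_{7} + v_{12} = v_{1} + v_{11} — sig = ⟨2 | 1 1⟩
  P={2,5}:  v_{2} + v_{5} = v_{3} + v_{6} + v_{10} — sig = ⟨2 | 1 1 1⟩
  P={4,8}:  v_{4} + v_{8} = v_{1} + v_{3} + v_{5} — sig = ⟨2 | 1 1 1⟩
  P={5,12}:  v_{5} + v_{12} = v_{1} + v_{3} + v_{6} + v_{9} — sig = ⟨2 | 1 1 1 1⟩
  P={4,12}:  v_{4} + v_{12} = 2·v_{1} + v_{3} + v_{5} + v_{6} — sig = ⟨2 | 1 1 1 2⟩
  P={4,11}:  v_{4} + v_{11} = v_{5} + v_{6} + 2·v_{10} — sig = ⟨2 | 1 1 2⟩
  P={4,7}:  v_{4} + v_{7} = v_{5} + v_{6} + 3·v_{10} — sig = ⟨2 | 1 1 3⟩
  P={4,9}:  v_{4} + v_{9} = v_{1} + 2·v_{5} — sig = ⟨2 | 1 2⟩
  P={2,4}:  v_{2} + v_{4} = v_{1} + 2·v_{3} + 2·v_{6} + 2·v_{10} — sig = ⟨2 | 1 2 2 2⟩
  P={3,11,12}:  v_{3} + v_{11} + v_{12} = 0 — sig = ⟨3 | 0⟩
  P={6,8,10}:  v_{6} + v_{8} + v_{10} = 0 — sig = ⟨3 | 0⟩
  P={1,3,11}:  v_{1} + v_{3} + v_{11} = v_{10} — sig = ⟨3 | 1⟩
  P={1,6,8}:  v_{1} + v_{6} + v_{8} = v_{12} — sig = ⟨3 | 1⟩
  P={6,7,8}:  v_{6} + v_{7} + v_{8} = v_{11} — sig = ⟨3 | 1⟩
  P={1,5,11}:  v_{1} + v_{5} + v_{11} = v_{6} + v_{9} + 2·v_{10} — sig = ⟨3 | 1 1 2⟩
  P={1,5,7}:  v_{1} + v_{5} + v_{7} = v_{6} + v_{9} + 3·v_{10} — sig = ⟨3 | 1 1 3⟩
  P={1,3,7}:  v_{1} + v_{3} + v_{7} = 2·v_{10} — sig = ⟨3 | 2⟩
  P={3,6,9,10}:  v_{3} + v_{6} + v_{9} + v_{10} = v_{5} — sig = ⟨4 | 1⟩
  P={3,6,7,9}:  v_{3} + v_{6} + v_{7} + v_{9} = v_{5} + v_{11} — sig = ⟨4 | 1 1⟩
  P={1,3,5,6,10}:  v_{1} + v_{3} + v_{5} + v_{6} + v_{10} = v_{4} — sig = ⟨5 | 1⟩

Signatures (|P|; sorted positive RHS coefficients), sorted:
    ⟨2 | 0⟩
    ⟨2 | 1⟩
    ⟨2 | 1⟩
    ⟨2 | 1 1⟩
    ⟨2 | 1 1⟩
    ⟨2 | 1 1 1⟩
    ⟨2 | 1 1 1⟩
    ⟨2 | 1 1 1 1⟩
    ⟨2 | 1 1 1 2⟩
    ⟨2 | 1 1 2⟩
    ⟨2 | 1 1 3⟩
    ⟨2 | 1 2⟩
    ⟨2 | 1 2 2 2⟩
    ⟨3 | 0⟩
    ⟨3 | 0⟩
    ⟨3 | 1⟩
    ⟨3 | 1⟩
    ⟨3 | 1⟩
    ⟨3 | 1 1 2⟩
    ⟨3 | 1 1 3⟩
    ⟨3 | 2⟩
    ⟨4 | 1⟩
    ⟨4 | 1 1⟩
    ⟨5 | 1⟩


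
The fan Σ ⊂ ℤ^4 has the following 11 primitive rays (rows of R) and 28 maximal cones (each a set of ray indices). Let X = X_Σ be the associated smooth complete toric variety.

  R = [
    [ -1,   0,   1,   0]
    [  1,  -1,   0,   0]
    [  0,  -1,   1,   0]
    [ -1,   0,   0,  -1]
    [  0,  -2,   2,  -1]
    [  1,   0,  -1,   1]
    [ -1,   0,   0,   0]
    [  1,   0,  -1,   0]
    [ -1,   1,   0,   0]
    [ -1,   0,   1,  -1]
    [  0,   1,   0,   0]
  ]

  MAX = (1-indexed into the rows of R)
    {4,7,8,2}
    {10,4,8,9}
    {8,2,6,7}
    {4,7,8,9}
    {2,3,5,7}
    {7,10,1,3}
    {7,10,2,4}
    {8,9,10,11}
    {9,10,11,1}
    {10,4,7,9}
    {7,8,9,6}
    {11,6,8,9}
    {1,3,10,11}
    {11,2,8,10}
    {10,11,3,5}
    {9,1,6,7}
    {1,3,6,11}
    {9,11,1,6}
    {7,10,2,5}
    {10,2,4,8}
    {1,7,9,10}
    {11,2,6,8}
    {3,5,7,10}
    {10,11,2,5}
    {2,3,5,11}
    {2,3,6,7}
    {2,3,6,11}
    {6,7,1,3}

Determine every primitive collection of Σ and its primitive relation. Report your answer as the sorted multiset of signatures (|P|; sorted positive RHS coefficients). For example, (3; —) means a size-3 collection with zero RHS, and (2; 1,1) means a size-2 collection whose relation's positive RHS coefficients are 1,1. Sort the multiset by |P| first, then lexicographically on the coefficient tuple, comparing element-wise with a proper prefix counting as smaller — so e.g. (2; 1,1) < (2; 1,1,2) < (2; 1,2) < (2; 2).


18 collections generate NE(X_Σ); each relation:

  P={1,8}:  v_{1} + v_{8} = 0  →  sig = (2; —)
  P={2,9}:  v_{2} + v_{9} = 0  →  sig = (2; —)
  P={6,10}:  v_{6} + v_{10} = 0  →  sig = (2; —)
  P={1,2}:  v_{1} + v_{2} = v_{3}  →  sig = (2; 1)
  P={3,8}:  v_{3} + v_{8} = v_{2}  →  sig = (2; 1)
  P={3,9}:  v_{3} + v_{9} = v_{1}  →  sig = (2; 1)
  P={7,11}:  v_{7} + v_{11} = v_{9}  →  sig = (2; 1)
  P={1,4}:  v_{1} + v_{4} = v_{7} + v_{10}  →  sig = (2; 1,1)
  P={4,6}:  v_{4} + v_{6} = v_{7} + v_{8}  →  sig = (2; 1,1)
  P={5,6}:  v_{5} + v_{6} = v_{2} + v_{3}  →  sig = (2; 1,1)
  P={5,9}:  v_{5} + v_{9} = v_{3} + v_{10}  →  sig = (2; 1,1)
  P={3,4}:  v_{3} + v_{4} = v_{2} + v_{7} + v_{10}  →  sig = (2; 1,1,1)
  P={4,11}:  v_{4} + v_{11} = v_{8} + v_{9} + v_{10}  →  sig = (2; 1,1,1)
  P={1,5}:  v_{1} + v_{5} = 2·v_{3} + v_{10}  →  sig = (2; 1,2)
  P={5,8}:  v_{5} + v_{8} = 2·v_{2} + v_{10}  →  sig = (2; 1,2)
  P={4,5}:  v_{4} + v_{5} = 2·v_{2} + v_{7} + 2·v_{10}  →  sig = (2; 1,2,2)
  P={2,3,10}:  v_{2} + v_{3} + v_{10} = v_{5}  →  sig = (3; 1)
  P={7,8,10}:  v_{7} + v_{8} + v_{10} = v_{4}  →  sig = (3; 1)

Signatures (|P|; sorted positive RHS coefficients), sorted:
    (2; —)
    (2; —)
    (2; —)
    (2; 1)
    (2; 1)
    (2; 1)
    (2; 1)
    (2; 1,1)
    (2; 1,1)
    (2; 1,1)
    (2; 1,1)
    (2; 1,1,1)
    (2; 1,1,1)
    (2; 1,2)
    (2; 1,2)
    (2; 1,2,2)
    (3; 1)
    (3; 1)


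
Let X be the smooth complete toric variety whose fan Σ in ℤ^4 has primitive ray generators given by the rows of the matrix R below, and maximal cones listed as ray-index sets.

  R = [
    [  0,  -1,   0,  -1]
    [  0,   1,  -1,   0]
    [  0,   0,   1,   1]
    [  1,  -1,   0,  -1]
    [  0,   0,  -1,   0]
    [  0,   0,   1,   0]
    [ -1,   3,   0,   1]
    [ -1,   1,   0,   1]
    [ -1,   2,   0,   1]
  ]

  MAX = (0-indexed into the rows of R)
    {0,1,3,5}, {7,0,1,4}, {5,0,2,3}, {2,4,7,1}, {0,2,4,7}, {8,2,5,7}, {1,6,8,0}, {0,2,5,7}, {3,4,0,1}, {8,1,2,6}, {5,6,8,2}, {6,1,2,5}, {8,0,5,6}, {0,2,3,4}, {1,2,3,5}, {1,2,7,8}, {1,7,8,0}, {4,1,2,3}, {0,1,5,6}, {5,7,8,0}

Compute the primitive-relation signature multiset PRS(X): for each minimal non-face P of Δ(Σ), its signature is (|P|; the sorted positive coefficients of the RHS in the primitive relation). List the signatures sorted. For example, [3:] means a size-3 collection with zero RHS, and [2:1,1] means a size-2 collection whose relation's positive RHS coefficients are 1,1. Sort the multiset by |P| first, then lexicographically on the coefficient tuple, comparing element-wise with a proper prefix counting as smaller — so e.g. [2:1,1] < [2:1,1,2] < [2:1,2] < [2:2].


Σ has 12 primitive collections:

  P = {3,7}:  v_{3} + v_{7} = 0 — sig = [2:]
  P = {4,5}:  v_{4} + v_{5} = 0 — sig = [2:]
  P = {3,8}:  v_{3} + v_{8} = v_{1} + v_{5} — sig = [2:1,1]
  P = {4,6}:  v_{4} + v_{6} = v_{1} + v_{8} — sig = [2:1,1]
  P = {4,8}:  v_{4} + v_{8} = v_{1} + v_{7} — sig = [2:1,1]
  P = {6,7}:  v_{6} + v_{7} = 2·v_{8} — sig = [2:2]
  P = {3,6}:  v_{3} + v_{6} = 2·v_{1} + 2·v_{5} — sig = [2:2,2]
  P = {0,1,2}:  v_{0} + v_{1} + v_{2} = 0 — sig = [3:]
  P = {1,5,7}:  v_{1} + v_{5} + v_{7} = v_{8} — sig = [3:1]
  P = {1,5,8}:  v_{1} + v_{5} + v_{8} = v_{6} — sig = [3:1]
  P = {0,2,6}:  v_{0} + v_{2} + v_{6} = v_{5} + v_{8} — sig = [3:1,1]
  P = {0,2,8}:  v_{0} + v_{2} + v_{8} = v_{5} + v_{7} — sig = [3:1,1]

Sorted signature multiset PRS(X):
[[2:], [2:], [2:1,1], [2:1,1], [2:1,1], [2:2], [2:2,2], [3:], [3:1], [3:1], [3:1,1], [3:1,1]]


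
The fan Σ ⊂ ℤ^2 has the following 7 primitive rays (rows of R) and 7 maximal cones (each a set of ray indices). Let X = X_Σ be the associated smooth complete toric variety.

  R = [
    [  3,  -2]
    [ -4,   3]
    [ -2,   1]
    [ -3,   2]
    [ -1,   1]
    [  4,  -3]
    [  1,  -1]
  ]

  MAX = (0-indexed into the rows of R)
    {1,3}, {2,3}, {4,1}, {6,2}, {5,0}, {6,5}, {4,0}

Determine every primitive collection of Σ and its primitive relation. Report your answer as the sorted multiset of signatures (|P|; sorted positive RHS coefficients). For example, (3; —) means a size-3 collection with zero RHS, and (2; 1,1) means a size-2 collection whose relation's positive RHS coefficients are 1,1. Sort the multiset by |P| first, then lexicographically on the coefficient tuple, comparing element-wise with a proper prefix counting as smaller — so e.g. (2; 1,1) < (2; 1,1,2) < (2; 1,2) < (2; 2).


|primitive collections| = 14. Relations:

  • {0,3}:  v_{0} + v_{3} = 0  ⟹  sig = (2; —)
  • {1,5}:  v_{1} + v_{5} = 0  ⟹  sig = (2; —)
  • {4,6}:  v_{4} + v_{6} = 0  ⟹  sig = (2; —)
  • {0,1}:  v_{0} + v_{1} = v_{4}  ⟹  sig = (2; 1)
  • {0,2}:  v_{0} + v_{2} = v_{6}  ⟹  sig = (2; 1)
  • {0,6}:  v_{0} + v_{6} = v_{5}  ⟹  sig = (2; 1)
  • {1,6}:  v_{1} + v_{6} = v_{3}  ⟹  sig = (2; 1)
  • {2,4}:  v_{2} + v_{4} = v_{3}  ⟹  sig = (2; 1)
  • {3,4}:  v_{3} + v_{4} = v_{1}  ⟹  sig = (2; 1)
  • {3,5}:  v_{3} + v_{5} = v_{6}  ⟹  sig = (2; 1)
  • {3,6}:  v_{3} + v_{6} = v_{2}  ⟹  sig = (2; 1)
  • {4,5}:  v_{4} + v_{5} = v_{0}  ⟹  sig = (2; 1)
  • {1,2}:  v_{1} + v_{2} = 2·v_{3}  ⟹  sig = (2; 2)
  • {2,5}:  v_{2} + v_{5} = 2·v_{6}  ⟹  sig = (2; 2)

so the primitive-relation signature multiset is
    |P|=2: 14 collections, coeffs (), (), (), (1), (1), (1), (1), (1), (1), (1), (1), (1), (2), (2)


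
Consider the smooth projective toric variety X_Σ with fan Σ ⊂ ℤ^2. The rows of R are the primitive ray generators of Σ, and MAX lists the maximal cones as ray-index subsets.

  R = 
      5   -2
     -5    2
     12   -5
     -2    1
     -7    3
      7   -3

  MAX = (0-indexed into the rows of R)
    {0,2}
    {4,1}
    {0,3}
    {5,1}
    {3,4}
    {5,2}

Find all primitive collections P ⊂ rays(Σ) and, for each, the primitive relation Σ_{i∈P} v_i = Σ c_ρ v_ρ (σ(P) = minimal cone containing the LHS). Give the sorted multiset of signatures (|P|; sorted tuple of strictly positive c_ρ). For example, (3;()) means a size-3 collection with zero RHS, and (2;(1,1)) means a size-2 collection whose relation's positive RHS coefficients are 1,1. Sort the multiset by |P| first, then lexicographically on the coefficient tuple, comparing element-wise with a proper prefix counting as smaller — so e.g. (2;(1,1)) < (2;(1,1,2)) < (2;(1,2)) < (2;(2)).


The 9 primitive collections of Σ (r=6, n=2):

  P={0,1}:  v_{0} + v_{1} = 0  so sig = (2;())
  P={4,5}:  v_{4} + v_{5} = 0  so sig = (2;())
  P={0,4}:  v_{0} + v_{4} = v_{3}  so sig = (2;(1))
  P={0,5}:  v_{0} + v_{5} = v_{2}  so sig = (2;(1))
  P={1,2}:  v_{1} + v_{2} = v_{5}  so sig = (2;(1))
  P={1,3}:  v_{1} + v_{3} = v_{4}  so sig = (2;(1))
  P={2,4}:  v_{2} + v_{4} = v_{0}  so sig = (2;(1))
  P={3,5}:  v_{3} + v_{5} = v_{0}  so sig = (2;(1))
  P={2,3}:  v_{2} + v_{3} = 2·v_{0}  so sig = (2;(2))

so the primitive-relation signature multiset is
    |P|=2: 9 collections, coeffs (), (), (1), (1), (1), (1), (1), (1), (2)


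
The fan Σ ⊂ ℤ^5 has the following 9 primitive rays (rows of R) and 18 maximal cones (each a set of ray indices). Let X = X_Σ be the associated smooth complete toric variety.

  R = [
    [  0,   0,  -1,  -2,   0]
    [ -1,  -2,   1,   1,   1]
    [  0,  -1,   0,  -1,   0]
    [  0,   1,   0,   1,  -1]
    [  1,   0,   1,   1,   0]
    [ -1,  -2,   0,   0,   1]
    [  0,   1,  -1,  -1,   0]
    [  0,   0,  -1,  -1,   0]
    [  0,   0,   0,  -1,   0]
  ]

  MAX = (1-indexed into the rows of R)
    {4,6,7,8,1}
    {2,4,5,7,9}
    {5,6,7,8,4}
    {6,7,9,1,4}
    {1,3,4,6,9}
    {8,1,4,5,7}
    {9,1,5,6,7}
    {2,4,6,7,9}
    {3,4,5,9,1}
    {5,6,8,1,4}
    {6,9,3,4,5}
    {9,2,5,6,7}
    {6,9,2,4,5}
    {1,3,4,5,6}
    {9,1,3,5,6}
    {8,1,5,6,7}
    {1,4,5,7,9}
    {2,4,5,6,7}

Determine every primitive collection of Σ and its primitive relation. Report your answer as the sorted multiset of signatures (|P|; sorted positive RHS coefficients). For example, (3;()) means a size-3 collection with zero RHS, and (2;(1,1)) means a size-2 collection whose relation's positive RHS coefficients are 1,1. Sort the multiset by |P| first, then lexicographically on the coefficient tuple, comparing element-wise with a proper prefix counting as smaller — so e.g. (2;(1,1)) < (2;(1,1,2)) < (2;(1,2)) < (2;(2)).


Minimal non-faces — 9 found among 9 rays, 18 max cones:

  {2,8}:  v_{2} + v_{8} = v_{6}  ⇒ sig = (2;(1))
  {3,7}:  v_{3} + v_{7} = v_{1}  ⇒ sig = (2;(1))
  {8,9}:  v_{8} + v_{9} = v_{1}  ⇒ sig = (2;(1))
  {1,2}:  v_{1} + v_{2} = v_{6} + v_{9}  ⇒ sig = (2;(1,1))
  {3,8}:  v_{3} + v_{8} = 2·v_{1} + v_{4} + v_{5} + v_{6}  ⇒ sig = (2;(1,1,1,2))
  {2,3}:  v_{2} + v_{3} = v_{4} + v_{5} + 2·v_{6} + 2·v_{9}  ⇒ sig = (2;(1,1,2,2))
  {4,5,6,7,9}:  v_{4} + v_{5} + v_{6} + v_{7} + v_{9} = 0  ⇒ sig = (5;())
  {1,4,5,6,7}:  v_{1} + v_{4} + v_{5} + v_{6} + v_{7} = v_{8}  ⇒ sig = (5;(1))
  {1,4,5,6,9}:  v_{1} + v_{4} + v_{5} + v_{6} + v_{9} = v_{3}  ⇒ sig = (5;(1))

so the primitive-relation signature multiset is
    |P|=2: 6 collections, coeffs (1), (1), (1), (1,1), (1,1,1,2), (1,1,2,2)
    |P|=5: 3 collections, coeffs (), (1), (1)


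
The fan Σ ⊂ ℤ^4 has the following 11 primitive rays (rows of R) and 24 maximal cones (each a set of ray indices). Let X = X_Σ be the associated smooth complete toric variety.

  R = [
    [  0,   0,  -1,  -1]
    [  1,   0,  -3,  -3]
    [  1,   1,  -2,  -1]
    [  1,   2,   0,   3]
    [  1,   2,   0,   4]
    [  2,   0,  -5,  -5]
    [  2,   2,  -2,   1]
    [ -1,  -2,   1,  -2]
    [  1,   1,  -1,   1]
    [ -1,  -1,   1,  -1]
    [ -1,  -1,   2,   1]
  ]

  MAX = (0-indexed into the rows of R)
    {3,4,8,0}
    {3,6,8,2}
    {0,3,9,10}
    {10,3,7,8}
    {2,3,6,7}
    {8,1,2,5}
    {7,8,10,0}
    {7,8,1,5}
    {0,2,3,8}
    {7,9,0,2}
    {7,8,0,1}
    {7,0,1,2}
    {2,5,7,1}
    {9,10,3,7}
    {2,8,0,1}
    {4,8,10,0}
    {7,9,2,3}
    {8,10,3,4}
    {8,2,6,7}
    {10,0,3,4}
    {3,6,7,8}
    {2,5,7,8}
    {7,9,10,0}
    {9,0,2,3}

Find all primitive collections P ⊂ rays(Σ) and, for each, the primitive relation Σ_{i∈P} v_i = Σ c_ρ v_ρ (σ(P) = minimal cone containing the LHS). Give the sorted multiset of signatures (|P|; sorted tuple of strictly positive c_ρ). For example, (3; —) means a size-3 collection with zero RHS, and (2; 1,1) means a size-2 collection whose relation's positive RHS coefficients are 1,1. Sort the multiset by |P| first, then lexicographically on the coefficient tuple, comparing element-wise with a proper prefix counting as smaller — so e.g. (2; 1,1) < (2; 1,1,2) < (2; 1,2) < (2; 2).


Minimal non-faces — 25 found among 11 rays, 24 max cones:

  P = {2,10}:  v_{2} + v_{10} = 0  ⇒ sig = (2; —)
  P = {8,9}:  v_{8} + v_{9} = 0  ⇒ sig = (2; —)
  P = {0,6}:  v_{0} + v_{6} = v_{2} + v_{8}  ⇒ sig = (2; 1,1)
  P = {1,3}:  v_{1} + v_{3} = v_{2} + v_{8}  ⇒ sig = (2; 1,1)
  P = {4,7}:  v_{4} + v_{7} = v_{8} + v_{10}  ⇒ sig = (2; 1,1)
  P = {1,9}:  v_{1} + v_{9} = v_{0} + v_{2} + v_{7}  ⇒ sig = (2; 1,1,1)
  P = {1,10}:  v_{1} + v_{10} = v_{0} + v_{7} + v_{8}  ⇒ sig = (2; 1,1,1)
  P = {2,4}:  v_{2} + v_{4} = v_{0} + v_{3} + v_{8}  ⇒ sig = (2; 1,1,1)
  P = {4,9}:  v_{4} + v_{9} = v_{0} + v_{3} + v_{10}  ⇒ sig = (2; 1,1,1)
  P = {5,9}:  v_{5} + v_{9} = v_{1} + v_{2} + v_{7}  ⇒ sig = (2; 1,1,1)
  P = {5,10}:  v_{5} + v_{10} = v_{1} + v_{7} + v_{8}  ⇒ sig = (2; 1,1,1)
  P = {6,9}:  v_{6} + v_{9} = v_{2} + v_{3} + v_{7}  ⇒ sig = (2; 1,1,1)
  P = {6,10}:  v_{6} + v_{10} = v_{3} + v_{7} + v_{8}  ⇒ sig = (2; 1,1,1)
  P = {1,4}:  v_{1} + v_{4} = v_{0} + 2·v_{8}  ⇒ sig = (2; 1,2)
  P = {4,5}:  v_{4} + v_{5} = v_{1} + 2·v_{8}  ⇒ sig = (2; 1,2)
  P = {4,6}:  v_{4} + v_{6} = v_{3} + 2·v_{8}  ⇒ sig = (2; 1,2)
  P = {1,6}:  v_{1} + v_{6} = 2·v_{2} + v_{7} + 2·v_{8}  ⇒ sig = (2; 1,2,2)
  P = {3,5}:  v_{3} + v_{5} = 2·v_{2} + v_{7} + 2·v_{8}  ⇒ sig = (2; 1,2,2)
  P = {0,5}:  v_{0} + v_{5} = 2·v_{1}  ⇒ sig = (2; 2)
  P = {5,6}:  v_{5} + v_{6} = 3·v_{2} + 2·v_{7} + 3·v_{8}  ⇒ sig = (2; 2,3,3)
  P = {0,3,7}:  v_{0} + v_{3} + v_{7} = 0  ⇒ sig = (3; —)
  P = {0,2,7,8}:  v_{0} + v_{2} + v_{7} + v_{8} = v_{1}  ⇒ sig = (4; 1)
  P = {0,3,8,10}:  v_{0} + v_{3} + v_{8} + v_{10} = v_{4}  ⇒ sig = (4; 1)
  P = {1,2,7,8}:  v_{1} + v_{2} + v_{7} + v_{8} = v_{5}  ⇒ sig = (4; 1)
  P = {2,3,7,8}:  v_{2} + v_{3} + v_{7} + v_{8} = v_{6}  ⇒ sig = (4; 1)

Signatures (|P|; sorted positive RHS coefficients), sorted:
{ (2; —) ×2,  (2; 1,1) ×3,  (2; 1,1,1) ×8,  (2; 1,2) ×3,  (2; 1,2,2) ×2,  (2; 2),  (2; 2,3,3),  (3; —),  (4; 1) ×4 }


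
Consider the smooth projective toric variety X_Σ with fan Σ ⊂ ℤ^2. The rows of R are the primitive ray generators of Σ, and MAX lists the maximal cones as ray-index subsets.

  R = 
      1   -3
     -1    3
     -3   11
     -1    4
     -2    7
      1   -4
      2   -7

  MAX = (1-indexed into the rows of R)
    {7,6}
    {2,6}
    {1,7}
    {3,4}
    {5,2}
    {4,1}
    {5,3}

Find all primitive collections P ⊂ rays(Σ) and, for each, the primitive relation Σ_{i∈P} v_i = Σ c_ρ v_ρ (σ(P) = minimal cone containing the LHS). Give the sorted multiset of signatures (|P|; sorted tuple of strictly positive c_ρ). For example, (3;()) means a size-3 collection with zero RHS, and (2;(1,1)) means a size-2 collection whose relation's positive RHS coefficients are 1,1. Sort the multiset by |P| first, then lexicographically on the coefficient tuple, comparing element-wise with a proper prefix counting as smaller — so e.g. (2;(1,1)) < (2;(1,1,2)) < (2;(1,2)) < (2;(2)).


14 collections generate NE(X_Σ); each relation:

  • {1,2}:  v_{1} + v_{2} = 0 ; sig = (2;())
  • {4,6}:  v_{4} + v_{6} = 0 ; sig = (2;())
  • {5,7}:  v_{5} + v_{7} = 0 ; sig = (2;())
  • {1,5}:  v_{1} + v_{5} = v_{4} ; sig = (2;(1))
  • {1,6}:  v_{1} + v_{6} = v_{7} ; sig = (2;(1))
  • {2,4}:  v_{2} + v_{4} = v_{5} ; sig = (2;(1))
  • {2,7}:  v_{2} + v_{7} = v_{6} ; sig = (2;(1))
  • {3,6}:  v_{3} + v_{6} = v_{5} ; sig = (2;(1))
  • {3,7}:  v_{3} + v_{7} = v_{4} ; sig = (2;(1))
  • {4,5}:  v_{4} + v_{5} = v_{3} ; sig = (2;(1))
  • {4,7}:  v_{4} + v_{7} = v_{1} ; sig = (2;(1))
  • {5,6}:  v_{5} + v_{6} = v_{2} ; sig = (2;(1))
  • {1,3}:  v_{1} + v_{3} = 2·v_{4} ; sig = (2;(2))
  • {2,3}:  v_{2} + v_{3} = 2·v_{5} ; sig = (2;(2))

Sorted signature multiset PRS(X):
{ (2;()) ×3,  (2;(1)) ×9,  (2;(2)) ×2 }


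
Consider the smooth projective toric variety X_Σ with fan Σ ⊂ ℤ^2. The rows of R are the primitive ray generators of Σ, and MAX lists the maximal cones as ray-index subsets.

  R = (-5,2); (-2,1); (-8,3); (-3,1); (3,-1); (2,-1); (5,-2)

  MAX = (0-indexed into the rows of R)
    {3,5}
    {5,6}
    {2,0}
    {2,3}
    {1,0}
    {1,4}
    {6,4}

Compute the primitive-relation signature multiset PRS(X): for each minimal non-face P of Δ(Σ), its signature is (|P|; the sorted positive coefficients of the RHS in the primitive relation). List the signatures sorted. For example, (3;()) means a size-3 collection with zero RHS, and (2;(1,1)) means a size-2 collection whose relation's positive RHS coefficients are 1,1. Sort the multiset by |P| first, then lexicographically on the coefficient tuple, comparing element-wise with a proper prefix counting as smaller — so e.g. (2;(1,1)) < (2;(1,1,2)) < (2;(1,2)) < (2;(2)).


|primitive collections| = 14. Relations:

  P = {0,6}:  v_{0} + v_{6} = 0  ⇒ sig = (2;())
  P = {1,5}:  v_{1} + v_{5} = 0  ⇒ sig = (2;())
  P = {3,4}:  v_{3} + v_{4} = 0  ⇒ sig = (2;())
  P = {0,3}:  v_{0} + v_{3} = v_{2}  ⇒ sig = (2;(1))
  P = {0,4}:  v_{0} + v_{4} = v_{1}  ⇒ sig = (2;(1))
  P = {0,5}:  v_{0} + v_{5} = v_{3}  ⇒ sig = (2;(1))
  P = {1,3}:  v_{1} + v_{3} = v_{0}  ⇒ sig = (2;(1))
  P = {1,6}:  v_{1} + v_{6} = v_{4}  ⇒ sig = (2;(1))
  P = {2,4}:  v_{2} + v_{4} = v_{0}  ⇒ sig = (2;(1))
  P = {2,6}:  v_{2} + v_{6} = v_{3}  ⇒ sig = (2;(1))
  P = {3,6}:  v_{3} + v_{6} = v_{5}  ⇒ sig = (2;(1))
  P = {4,5}:  v_{4} + v_{5} = v_{6}  ⇒ sig = (2;(1))
  P = {1,2}:  v_{1} + v_{2} = 2·v_{0}  ⇒ sig = (2;(2))
  P = {2,5}:  v_{2} + v_{5} = 2·v_{3}  ⇒ sig = (2;(2))

Signatures (|P|; sorted positive RHS coefficients), sorted:
    |P|=2: 14 collections, coeffs (), (), (), (1), (1), (1), (1), (1), (1), (1), (1), (1), (2), (2)
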